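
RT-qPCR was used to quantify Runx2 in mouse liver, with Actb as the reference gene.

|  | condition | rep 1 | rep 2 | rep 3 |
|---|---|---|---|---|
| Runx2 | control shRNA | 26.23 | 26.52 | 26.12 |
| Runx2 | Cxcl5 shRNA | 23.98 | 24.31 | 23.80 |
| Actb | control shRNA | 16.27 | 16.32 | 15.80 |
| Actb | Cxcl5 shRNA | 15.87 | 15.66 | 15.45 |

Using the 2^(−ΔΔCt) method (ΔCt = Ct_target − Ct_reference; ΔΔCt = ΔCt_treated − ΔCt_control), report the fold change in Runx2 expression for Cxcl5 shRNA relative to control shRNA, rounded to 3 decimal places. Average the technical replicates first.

Mean Ct: Runx2 control shRNA 26.290; Runx2 Cxcl5 shRNA 24.030; Actb control shRNA 16.130; Actb Cxcl5 shRNA 15.660
ΔCt(control shRNA) = 26.290 − 16.130 = 10.160
ΔCt(Cxcl5 shRNA) = 24.030 − 15.660 = 8.370
ΔΔCt = 8.370 − 10.160 = -1.790
Fold change = 2^(−(-1.790)) = 2^1.790 = 3.4581

3.458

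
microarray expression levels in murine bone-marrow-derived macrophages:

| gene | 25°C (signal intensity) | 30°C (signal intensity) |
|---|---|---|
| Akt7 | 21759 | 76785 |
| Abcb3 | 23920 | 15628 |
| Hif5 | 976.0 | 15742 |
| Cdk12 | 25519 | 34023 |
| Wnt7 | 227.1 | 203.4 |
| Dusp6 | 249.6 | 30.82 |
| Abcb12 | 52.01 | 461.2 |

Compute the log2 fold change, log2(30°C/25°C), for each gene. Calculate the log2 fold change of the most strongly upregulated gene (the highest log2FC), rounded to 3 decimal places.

log2(76785/21759) = 1.819  (Akt7)
log2(15628/23920) = -0.614  (Abcb3)
log2(15742/976.0) = 4.012  (Hif5)
log2(34023/25519) = 0.415  (Cdk12)
log2(203.4/227.1) = -0.159  (Wnt7)
log2(30.82/249.6) = -3.018  (Dusp6)
log2(461.2/52.01) = 3.149  (Abcb12)
Hif5 is most strongly upregulated.

4.012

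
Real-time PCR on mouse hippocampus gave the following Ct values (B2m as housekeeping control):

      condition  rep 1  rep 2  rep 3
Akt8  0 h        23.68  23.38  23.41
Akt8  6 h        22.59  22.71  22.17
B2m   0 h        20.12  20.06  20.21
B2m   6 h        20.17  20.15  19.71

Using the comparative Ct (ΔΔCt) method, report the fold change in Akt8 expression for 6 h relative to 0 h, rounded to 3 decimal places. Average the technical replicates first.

1.840

Mean Ct: Akt8 0 h 23.490; Akt8 6 h 22.490; B2m 0 h 20.130; B2m 6 h 20.010
ΔCt(0 h) = 23.490 − 20.130 = 3.360
ΔCt(6 h) = 22.490 − 20.010 = 2.480
ΔΔCt = 2.480 − 3.360 = -0.880
Fold change = 2^(−(-0.880)) = 2^0.880 = 1.8404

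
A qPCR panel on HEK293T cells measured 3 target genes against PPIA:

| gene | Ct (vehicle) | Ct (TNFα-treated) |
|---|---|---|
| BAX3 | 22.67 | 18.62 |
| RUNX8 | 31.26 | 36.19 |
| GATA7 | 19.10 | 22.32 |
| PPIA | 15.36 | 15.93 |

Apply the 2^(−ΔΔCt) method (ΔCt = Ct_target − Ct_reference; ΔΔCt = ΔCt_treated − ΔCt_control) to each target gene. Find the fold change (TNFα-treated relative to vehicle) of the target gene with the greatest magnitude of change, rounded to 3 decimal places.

BAX3: ΔΔCt = (18.62−15.93) − (22.67−15.36) = 2.69 − 7.31 = -4.62; fold change = 2^4.62 = 24.590
RUNX8: ΔΔCt = (36.19−15.93) − (31.26−15.36) = 20.26 − 15.90 = 4.36; fold change = 2^-4.36 = 0.049
GATA7: ΔΔCt = (22.32−15.93) − (19.10−15.36) = 6.39 − 3.74 = 2.65; fold change = 2^-2.65 = 0.159
BAX3 has the largest |ΔΔCt| = 4.62.

24.590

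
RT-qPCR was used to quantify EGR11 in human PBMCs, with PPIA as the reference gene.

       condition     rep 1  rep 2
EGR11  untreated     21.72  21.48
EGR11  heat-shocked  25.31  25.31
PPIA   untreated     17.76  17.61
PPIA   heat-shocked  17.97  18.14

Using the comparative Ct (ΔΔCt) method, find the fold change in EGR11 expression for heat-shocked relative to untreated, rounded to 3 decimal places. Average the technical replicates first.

Mean Ct: EGR11 untreated 21.600; EGR11 heat-shocked 25.310; PPIA untreated 17.685; PPIA heat-shocked 18.055
ΔCt(untreated) = 21.600 − 17.685 = 3.915
ΔCt(heat-shocked) = 25.310 − 18.055 = 7.255
ΔΔCt = 7.255 − 3.915 = 3.340
Fold change = 2^(−3.340) = 0.0988

0.099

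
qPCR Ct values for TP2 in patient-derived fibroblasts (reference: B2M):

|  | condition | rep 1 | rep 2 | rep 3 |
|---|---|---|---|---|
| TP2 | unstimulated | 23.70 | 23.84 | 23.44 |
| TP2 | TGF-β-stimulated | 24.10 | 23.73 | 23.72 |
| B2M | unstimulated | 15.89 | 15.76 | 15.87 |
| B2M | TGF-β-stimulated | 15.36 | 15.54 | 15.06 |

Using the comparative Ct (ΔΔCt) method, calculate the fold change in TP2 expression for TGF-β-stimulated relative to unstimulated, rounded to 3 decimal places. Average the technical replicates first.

Mean Ct: TP2 unstimulated 23.660; TP2 TGF-β-stimulated 23.850; B2M unstimulated 15.840; B2M TGF-β-stimulated 15.320
ΔCt(unstimulated) = 23.660 − 15.840 = 7.820
ΔCt(TGF-β-stimulated) = 23.850 − 15.320 = 8.530
ΔΔCt = 8.530 − 7.820 = 0.710
Fold change = 2^(−0.710) = 0.6113

0.611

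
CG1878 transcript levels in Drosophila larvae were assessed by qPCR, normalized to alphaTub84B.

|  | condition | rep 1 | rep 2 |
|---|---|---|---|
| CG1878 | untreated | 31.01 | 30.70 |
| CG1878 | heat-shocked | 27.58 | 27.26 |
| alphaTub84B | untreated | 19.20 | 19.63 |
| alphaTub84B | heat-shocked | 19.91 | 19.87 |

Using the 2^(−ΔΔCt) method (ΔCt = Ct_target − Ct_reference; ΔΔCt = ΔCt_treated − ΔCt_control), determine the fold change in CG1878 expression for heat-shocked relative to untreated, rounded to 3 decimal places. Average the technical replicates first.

Mean Ct: CG1878 untreated 30.855; CG1878 heat-shocked 27.420; alphaTub84B untreated 19.415; alphaTub84B heat-shocked 19.890
ΔCt(untreated) = 30.855 − 19.415 = 11.440
ΔCt(heat-shocked) = 27.420 − 19.890 = 7.530
ΔΔCt = 7.530 − 11.440 = -3.910
Fold change = 2^(−(-3.910)) = 2^3.910 = 15.0324

15.032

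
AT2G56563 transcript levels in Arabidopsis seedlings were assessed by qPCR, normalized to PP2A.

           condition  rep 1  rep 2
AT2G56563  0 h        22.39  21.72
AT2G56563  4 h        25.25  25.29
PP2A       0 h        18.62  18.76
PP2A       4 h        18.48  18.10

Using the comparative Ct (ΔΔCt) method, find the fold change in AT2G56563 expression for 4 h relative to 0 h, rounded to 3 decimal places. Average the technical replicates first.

Mean Ct: AT2G56563 0 h 22.055; AT2G56563 4 h 25.270; PP2A 0 h 18.690; PP2A 4 h 18.290
ΔCt(0 h) = 22.055 − 18.690 = 3.365
ΔCt(4 h) = 25.270 − 18.290 = 6.980
ΔΔCt = 6.980 − 3.365 = 3.615
Fold change = 2^(−3.615) = 0.0816

0.082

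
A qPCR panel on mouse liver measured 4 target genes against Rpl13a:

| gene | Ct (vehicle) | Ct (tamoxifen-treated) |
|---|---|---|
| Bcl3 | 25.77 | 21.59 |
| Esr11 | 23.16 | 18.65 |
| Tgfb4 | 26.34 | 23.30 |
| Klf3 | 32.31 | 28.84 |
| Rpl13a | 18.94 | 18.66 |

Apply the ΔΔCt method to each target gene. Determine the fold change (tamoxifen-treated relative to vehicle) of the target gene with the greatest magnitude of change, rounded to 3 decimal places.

18.765

Bcl3: ΔΔCt = (21.59−18.66) − (25.77−18.94) = 2.93 − 6.83 = -3.90; fold change = 2^3.90 = 14.929
Esr11: ΔΔCt = (18.65−18.66) − (23.16−18.94) = -0.01 − 4.22 = -4.23; fold change = 2^4.23 = 18.765
Tgfb4: ΔΔCt = (23.30−18.66) − (26.34−18.94) = 4.64 − 7.40 = -2.76; fold change = 2^2.76 = 6.774
Klf3: ΔΔCt = (28.84−18.66) − (32.31−18.94) = 10.18 − 13.37 = -3.19; fold change = 2^3.19 = 9.126
Esr11 has the largest |ΔΔCt| = 4.23.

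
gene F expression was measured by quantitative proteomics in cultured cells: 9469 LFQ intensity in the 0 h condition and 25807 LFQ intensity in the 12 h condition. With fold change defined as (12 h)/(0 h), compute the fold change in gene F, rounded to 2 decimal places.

2.73

Fold change = 25807 / 9469 = 2.725
gene F is upregulated.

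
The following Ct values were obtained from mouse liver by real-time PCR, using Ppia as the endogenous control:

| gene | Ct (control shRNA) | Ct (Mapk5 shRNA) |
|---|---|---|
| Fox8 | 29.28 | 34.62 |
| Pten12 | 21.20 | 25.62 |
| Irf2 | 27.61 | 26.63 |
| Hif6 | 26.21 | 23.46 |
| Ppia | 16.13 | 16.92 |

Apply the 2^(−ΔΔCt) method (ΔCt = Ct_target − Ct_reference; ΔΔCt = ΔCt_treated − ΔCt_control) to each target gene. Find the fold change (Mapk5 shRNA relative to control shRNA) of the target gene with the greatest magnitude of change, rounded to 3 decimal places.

0.043

Fox8: ΔΔCt = (34.62−16.92) − (29.28−16.13) = 17.70 − 13.15 = 4.55; fold change = 2^-4.55 = 0.043
Pten12: ΔΔCt = (25.62−16.92) − (21.20−16.13) = 8.70 − 5.07 = 3.63; fold change = 2^-3.63 = 0.081
Irf2: ΔΔCt = (26.63−16.92) − (27.61−16.13) = 9.71 − 11.48 = -1.77; fold change = 2^1.77 = 3.411
Hif6: ΔΔCt = (23.46−16.92) − (26.21−16.13) = 6.54 − 10.08 = -3.54; fold change = 2^3.54 = 11.632
Fox8 has the largest |ΔΔCt| = 4.55.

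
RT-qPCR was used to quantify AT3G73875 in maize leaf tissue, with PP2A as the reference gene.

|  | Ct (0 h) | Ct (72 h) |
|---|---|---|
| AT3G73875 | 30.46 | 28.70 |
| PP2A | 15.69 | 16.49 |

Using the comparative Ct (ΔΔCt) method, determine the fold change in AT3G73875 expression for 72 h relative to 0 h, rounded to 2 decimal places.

5.90

ΔCt(0 h) = 30.460 − 15.690 = 14.770
ΔCt(72 h) = 28.700 − 16.490 = 12.210
ΔΔCt = 12.210 − 14.770 = -2.560
Fold change = 2^(−(-2.560)) = 2^2.560 = 5.897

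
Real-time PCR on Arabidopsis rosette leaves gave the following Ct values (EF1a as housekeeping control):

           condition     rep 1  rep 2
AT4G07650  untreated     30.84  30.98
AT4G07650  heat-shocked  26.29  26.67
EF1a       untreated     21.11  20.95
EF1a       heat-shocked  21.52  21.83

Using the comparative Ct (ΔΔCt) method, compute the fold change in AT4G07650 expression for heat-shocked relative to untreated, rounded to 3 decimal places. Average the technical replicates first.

Mean Ct: AT4G07650 untreated 30.910; AT4G07650 heat-shocked 26.480; EF1a untreated 21.030; EF1a heat-shocked 21.675
ΔCt(untreated) = 30.910 − 21.030 = 9.880
ΔCt(heat-shocked) = 26.480 − 21.675 = 4.805
ΔΔCt = 4.805 − 9.880 = -5.075
Fold change = 2^(−(-5.075)) = 2^5.075 = 33.7076

33.708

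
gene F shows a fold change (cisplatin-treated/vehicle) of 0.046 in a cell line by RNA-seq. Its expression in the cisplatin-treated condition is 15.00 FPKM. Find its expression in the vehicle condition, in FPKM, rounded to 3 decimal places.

vehicle expression = 15.00 / 0.046 = 326.087

326.087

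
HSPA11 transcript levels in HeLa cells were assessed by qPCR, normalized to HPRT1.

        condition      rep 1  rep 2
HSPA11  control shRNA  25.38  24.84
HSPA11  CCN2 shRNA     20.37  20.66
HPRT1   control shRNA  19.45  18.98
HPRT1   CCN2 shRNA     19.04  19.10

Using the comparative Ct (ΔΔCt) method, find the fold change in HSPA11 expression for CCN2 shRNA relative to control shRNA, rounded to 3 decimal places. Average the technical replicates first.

21.857

Mean Ct: HSPA11 control shRNA 25.110; HSPA11 CCN2 shRNA 20.515; HPRT1 control shRNA 19.215; HPRT1 CCN2 shRNA 19.070
ΔCt(control shRNA) = 25.110 − 19.215 = 5.895
ΔCt(CCN2 shRNA) = 20.515 − 19.070 = 1.445
ΔΔCt = 1.445 − 5.895 = -4.450
Fold change = 2^(−(-4.450)) = 2^4.450 = 21.8566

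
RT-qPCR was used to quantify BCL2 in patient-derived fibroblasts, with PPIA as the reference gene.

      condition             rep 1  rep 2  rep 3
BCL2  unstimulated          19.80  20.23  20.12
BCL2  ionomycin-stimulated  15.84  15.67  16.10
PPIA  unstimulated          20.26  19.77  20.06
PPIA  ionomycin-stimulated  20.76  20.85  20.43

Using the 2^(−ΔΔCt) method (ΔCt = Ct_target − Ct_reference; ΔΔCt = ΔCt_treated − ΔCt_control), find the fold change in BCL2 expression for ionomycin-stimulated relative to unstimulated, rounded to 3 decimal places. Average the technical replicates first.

28.443

Mean Ct: BCL2 unstimulated 20.050; BCL2 ionomycin-stimulated 15.870; PPIA unstimulated 20.030; PPIA ionomycin-stimulated 20.680
ΔCt(unstimulated) = 20.050 − 20.030 = 0.020
ΔCt(ionomycin-stimulated) = 15.870 − 20.680 = -4.810
ΔΔCt = -4.810 − 0.020 = -4.830
Fold change = 2^(−(-4.830)) = 2^4.830 = 28.4430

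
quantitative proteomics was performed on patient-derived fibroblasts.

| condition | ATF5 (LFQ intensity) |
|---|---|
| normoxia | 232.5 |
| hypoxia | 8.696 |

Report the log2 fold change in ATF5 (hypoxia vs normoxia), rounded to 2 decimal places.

Fold change = 8.696 / 232.5 = 0.0374
log2(0.0374) = -4.741

-4.74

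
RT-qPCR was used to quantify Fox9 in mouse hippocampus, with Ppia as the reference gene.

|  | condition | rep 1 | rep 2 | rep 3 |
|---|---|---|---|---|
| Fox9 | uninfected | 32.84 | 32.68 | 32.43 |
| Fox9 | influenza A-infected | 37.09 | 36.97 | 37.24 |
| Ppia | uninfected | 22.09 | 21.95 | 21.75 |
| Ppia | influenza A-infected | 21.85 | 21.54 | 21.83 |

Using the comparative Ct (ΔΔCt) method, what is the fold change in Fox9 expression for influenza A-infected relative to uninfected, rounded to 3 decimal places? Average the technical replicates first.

Mean Ct: Fox9 uninfected 32.650; Fox9 influenza A-infected 37.100; Ppia uninfected 21.930; Ppia influenza A-infected 21.740
ΔCt(uninfected) = 32.650 − 21.930 = 10.720
ΔCt(influenza A-infected) = 37.100 − 21.740 = 15.360
ΔΔCt = 15.360 − 10.720 = 4.640
Fold change = 2^(−4.640) = 0.0401

0.040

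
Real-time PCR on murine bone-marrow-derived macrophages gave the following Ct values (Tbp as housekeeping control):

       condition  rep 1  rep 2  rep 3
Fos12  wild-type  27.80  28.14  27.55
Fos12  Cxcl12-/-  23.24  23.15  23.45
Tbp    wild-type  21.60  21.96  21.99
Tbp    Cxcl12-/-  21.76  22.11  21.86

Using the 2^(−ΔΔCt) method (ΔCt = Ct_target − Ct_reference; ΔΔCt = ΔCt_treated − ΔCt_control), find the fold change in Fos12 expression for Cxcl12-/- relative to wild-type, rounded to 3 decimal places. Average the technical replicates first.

24.420

Mean Ct: Fos12 wild-type 27.830; Fos12 Cxcl12-/- 23.280; Tbp wild-type 21.850; Tbp Cxcl12-/- 21.910
ΔCt(wild-type) = 27.830 − 21.850 = 5.980
ΔCt(Cxcl12-/-) = 23.280 − 21.910 = 1.370
ΔΔCt = 1.370 − 5.980 = -4.610
Fold change = 2^(−(-4.610)) = 2^4.610 = 24.4201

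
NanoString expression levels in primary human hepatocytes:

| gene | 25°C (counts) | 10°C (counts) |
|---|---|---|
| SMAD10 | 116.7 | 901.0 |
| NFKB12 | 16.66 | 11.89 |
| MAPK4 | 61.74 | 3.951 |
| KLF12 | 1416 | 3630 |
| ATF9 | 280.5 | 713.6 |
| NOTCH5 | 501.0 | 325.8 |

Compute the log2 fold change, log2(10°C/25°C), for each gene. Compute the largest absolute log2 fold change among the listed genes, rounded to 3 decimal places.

log2(901.0/116.7) = 2.949  (SMAD10)
log2(11.89/16.66) = -0.487  (NFKB12)
log2(3.951/61.74) = -3.966  (MAPK4)
log2(3630/1416) = 1.358  (KLF12)
log2(713.6/280.5) = 1.347  (ATF9)
log2(325.8/501.0) = -0.621  (NOTCH5)
The largest magnitude belongs to MAPK4.

3.966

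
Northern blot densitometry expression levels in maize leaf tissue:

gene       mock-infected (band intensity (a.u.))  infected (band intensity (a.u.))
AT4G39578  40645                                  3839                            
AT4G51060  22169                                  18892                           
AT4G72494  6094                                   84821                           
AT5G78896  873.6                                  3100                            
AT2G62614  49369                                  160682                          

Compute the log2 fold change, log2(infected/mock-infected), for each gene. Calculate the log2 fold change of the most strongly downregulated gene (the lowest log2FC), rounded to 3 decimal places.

-3.404

log2(3839/40645) = -3.404  (AT4G39578)
log2(18892/22169) = -0.231  (AT4G51060)
log2(84821/6094) = 3.799  (AT4G72494)
log2(3100/873.6) = 1.827  (AT5G78896)
log2(160682/49369) = 1.703  (AT2G62614)
AT4G39578 is most strongly downregulated.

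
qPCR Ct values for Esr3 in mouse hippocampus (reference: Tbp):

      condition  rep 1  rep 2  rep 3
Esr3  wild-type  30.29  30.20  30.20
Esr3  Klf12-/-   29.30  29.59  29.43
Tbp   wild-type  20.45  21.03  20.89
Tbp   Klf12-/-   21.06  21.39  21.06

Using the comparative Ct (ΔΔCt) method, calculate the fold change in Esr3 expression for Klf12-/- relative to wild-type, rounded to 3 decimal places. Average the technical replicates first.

2.250

Mean Ct: Esr3 wild-type 30.230; Esr3 Klf12-/- 29.440; Tbp wild-type 20.790; Tbp Klf12-/- 21.170
ΔCt(wild-type) = 30.230 − 20.790 = 9.440
ΔCt(Klf12-/-) = 29.440 − 21.170 = 8.270
ΔΔCt = 8.270 − 9.440 = -1.170
Fold change = 2^(−(-1.170)) = 2^1.170 = 2.2501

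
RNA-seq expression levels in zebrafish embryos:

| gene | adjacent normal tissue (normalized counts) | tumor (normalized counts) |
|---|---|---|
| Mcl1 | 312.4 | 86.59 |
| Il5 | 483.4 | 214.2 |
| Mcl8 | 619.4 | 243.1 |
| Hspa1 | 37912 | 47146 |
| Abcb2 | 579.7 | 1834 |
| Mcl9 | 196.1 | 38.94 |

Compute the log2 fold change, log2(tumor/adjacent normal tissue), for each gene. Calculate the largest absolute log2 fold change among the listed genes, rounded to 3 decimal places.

2.332

log2(86.59/312.4) = -1.851  (Mcl1)
log2(214.2/483.4) = -1.174  (Il5)
log2(243.1/619.4) = -1.349  (Mcl8)
log2(47146/37912) = 0.314  (Hspa1)
log2(1834/579.7) = 1.662  (Abcb2)
log2(38.94/196.1) = -2.332  (Mcl9)
The largest magnitude belongs to Mcl9.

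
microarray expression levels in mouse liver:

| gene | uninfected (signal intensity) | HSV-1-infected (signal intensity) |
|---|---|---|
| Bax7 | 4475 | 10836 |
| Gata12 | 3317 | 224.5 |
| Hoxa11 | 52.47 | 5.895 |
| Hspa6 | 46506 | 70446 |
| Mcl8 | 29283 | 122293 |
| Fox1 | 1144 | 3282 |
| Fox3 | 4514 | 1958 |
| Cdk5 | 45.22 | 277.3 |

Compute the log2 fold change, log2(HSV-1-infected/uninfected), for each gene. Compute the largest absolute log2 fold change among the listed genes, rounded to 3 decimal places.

3.885

log2(10836/4475) = 1.276  (Bax7)
log2(224.5/3317) = -3.885  (Gata12)
log2(5.895/52.47) = -3.154  (Hoxa11)
log2(70446/46506) = 0.599  (Hspa6)
log2(122293/29283) = 2.062  (Mcl8)
log2(3282/1144) = 1.520  (Fox1)
log2(1958/4514) = -1.205  (Fox3)
log2(277.3/45.22) = 2.616  (Cdk5)
The largest magnitude belongs to Gata12.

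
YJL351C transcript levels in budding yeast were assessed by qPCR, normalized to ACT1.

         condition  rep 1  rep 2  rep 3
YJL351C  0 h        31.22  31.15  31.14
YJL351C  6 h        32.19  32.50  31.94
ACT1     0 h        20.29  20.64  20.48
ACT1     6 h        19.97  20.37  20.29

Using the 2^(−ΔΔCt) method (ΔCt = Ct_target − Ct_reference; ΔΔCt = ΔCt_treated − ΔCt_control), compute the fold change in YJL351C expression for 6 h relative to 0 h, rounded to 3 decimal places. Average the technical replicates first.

0.406

Mean Ct: YJL351C 0 h 31.170; YJL351C 6 h 32.210; ACT1 0 h 20.470; ACT1 6 h 20.210
ΔCt(0 h) = 31.170 − 20.470 = 10.700
ΔCt(6 h) = 32.210 − 20.210 = 12.000
ΔΔCt = 12.000 − 10.700 = 1.300
Fold change = 2^(−1.300) = 0.4061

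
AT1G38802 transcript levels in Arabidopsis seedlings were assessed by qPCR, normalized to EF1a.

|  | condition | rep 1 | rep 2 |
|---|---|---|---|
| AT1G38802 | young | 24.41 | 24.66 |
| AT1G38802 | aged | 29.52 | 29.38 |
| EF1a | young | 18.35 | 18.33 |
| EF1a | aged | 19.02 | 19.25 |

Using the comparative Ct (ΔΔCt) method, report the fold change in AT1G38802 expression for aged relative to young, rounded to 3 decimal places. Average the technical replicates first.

Mean Ct: AT1G38802 young 24.535; AT1G38802 aged 29.450; EF1a young 18.340; EF1a aged 19.135
ΔCt(young) = 24.535 − 18.340 = 6.195
ΔCt(aged) = 29.450 − 19.135 = 10.315
ΔΔCt = 10.315 − 6.195 = 4.120
Fold change = 2^(−4.120) = 0.0575

0.058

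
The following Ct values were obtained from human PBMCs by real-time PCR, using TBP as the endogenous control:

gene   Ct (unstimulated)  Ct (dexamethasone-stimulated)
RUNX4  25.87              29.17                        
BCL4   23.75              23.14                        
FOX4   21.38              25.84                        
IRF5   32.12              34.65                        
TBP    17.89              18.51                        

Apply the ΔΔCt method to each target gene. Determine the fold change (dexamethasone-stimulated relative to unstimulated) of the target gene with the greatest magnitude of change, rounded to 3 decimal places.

0.070

RUNX4: ΔΔCt = (29.17−18.51) − (25.87−17.89) = 10.66 − 7.98 = 2.68; fold change = 2^-2.68 = 0.156
BCL4: ΔΔCt = (23.14−18.51) − (23.75−17.89) = 4.63 − 5.86 = -1.23; fold change = 2^1.23 = 2.346
FOX4: ΔΔCt = (25.84−18.51) − (21.38−17.89) = 7.33 − 3.49 = 3.84; fold change = 2^-3.84 = 0.070
IRF5: ΔΔCt = (34.65−18.51) − (32.12−17.89) = 16.14 − 14.23 = 1.91; fold change = 2^-1.91 = 0.266
FOX4 has the largest |ΔΔCt| = 3.84.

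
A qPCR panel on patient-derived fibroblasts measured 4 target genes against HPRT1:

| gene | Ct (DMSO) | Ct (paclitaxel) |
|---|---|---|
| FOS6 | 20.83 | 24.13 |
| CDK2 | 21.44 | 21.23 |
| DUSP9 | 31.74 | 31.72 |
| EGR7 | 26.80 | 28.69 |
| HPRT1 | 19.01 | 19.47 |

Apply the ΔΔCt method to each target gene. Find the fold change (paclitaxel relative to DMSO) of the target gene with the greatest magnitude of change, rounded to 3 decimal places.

FOS6: ΔΔCt = (24.13−19.47) − (20.83−19.01) = 4.66 − 1.82 = 2.84; fold change = 2^-2.84 = 0.140
CDK2: ΔΔCt = (21.23−19.47) − (21.44−19.01) = 1.76 − 2.43 = -0.67; fold change = 2^0.67 = 1.591
DUSP9: ΔΔCt = (31.72−19.47) − (31.74−19.01) = 12.25 − 12.73 = -0.48; fold change = 2^0.48 = 1.395
EGR7: ΔΔCt = (28.69−19.47) − (26.80−19.01) = 9.22 − 7.79 = 1.43; fold change = 2^-1.43 = 0.371
FOS6 has the largest |ΔΔCt| = 2.84.

0.140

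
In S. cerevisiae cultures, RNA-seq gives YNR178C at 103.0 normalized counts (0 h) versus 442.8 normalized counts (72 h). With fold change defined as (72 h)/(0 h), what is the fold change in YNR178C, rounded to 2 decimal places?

4.30

Fold change = 442.8 / 103.0 = 4.299
YNR178C is upregulated.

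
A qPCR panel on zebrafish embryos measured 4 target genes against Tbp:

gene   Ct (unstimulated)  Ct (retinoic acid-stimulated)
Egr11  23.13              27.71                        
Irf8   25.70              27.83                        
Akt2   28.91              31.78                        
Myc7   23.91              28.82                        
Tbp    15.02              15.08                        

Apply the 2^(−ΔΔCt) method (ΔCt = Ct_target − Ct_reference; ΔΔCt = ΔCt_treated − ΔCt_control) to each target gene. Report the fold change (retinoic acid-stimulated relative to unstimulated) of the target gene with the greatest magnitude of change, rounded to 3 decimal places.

Egr11: ΔΔCt = (27.71−15.08) − (23.13−15.02) = 12.63 − 8.11 = 4.52; fold change = 2^-4.52 = 0.044
Irf8: ΔΔCt = (27.83−15.08) − (25.70−15.02) = 12.75 − 10.68 = 2.07; fold change = 2^-2.07 = 0.238
Akt2: ΔΔCt = (31.78−15.08) − (28.91−15.02) = 16.70 − 13.89 = 2.81; fold change = 2^-2.81 = 0.143
Myc7: ΔΔCt = (28.82−15.08) − (23.91−15.02) = 13.74 − 8.89 = 4.85; fold change = 2^-4.85 = 0.035
Myc7 has the largest |ΔΔCt| = 4.85.

0.035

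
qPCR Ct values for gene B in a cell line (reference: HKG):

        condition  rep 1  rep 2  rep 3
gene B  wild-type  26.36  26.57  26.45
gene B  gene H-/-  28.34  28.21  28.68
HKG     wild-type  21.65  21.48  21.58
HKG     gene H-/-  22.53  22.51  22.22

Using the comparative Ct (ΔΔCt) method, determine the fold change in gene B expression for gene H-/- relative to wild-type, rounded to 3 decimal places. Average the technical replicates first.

0.467

Mean Ct: gene B wild-type 26.460; gene B gene H-/- 28.410; HKG wild-type 21.570; HKG gene H-/- 22.420
ΔCt(wild-type) = 26.460 − 21.570 = 4.890
ΔCt(gene H-/-) = 28.410 − 22.420 = 5.990
ΔΔCt = 5.990 − 4.890 = 1.100
Fold change = 2^(−1.100) = 0.4665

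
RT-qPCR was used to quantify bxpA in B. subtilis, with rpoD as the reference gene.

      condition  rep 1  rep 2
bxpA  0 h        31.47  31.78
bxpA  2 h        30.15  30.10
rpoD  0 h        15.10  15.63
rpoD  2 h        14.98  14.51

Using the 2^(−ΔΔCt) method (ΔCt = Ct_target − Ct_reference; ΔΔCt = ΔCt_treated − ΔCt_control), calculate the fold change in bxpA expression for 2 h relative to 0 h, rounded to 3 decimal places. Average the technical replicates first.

Mean Ct: bxpA 0 h 31.625; bxpA 2 h 30.125; rpoD 0 h 15.365; rpoD 2 h 14.745
ΔCt(0 h) = 31.625 − 15.365 = 16.260
ΔCt(2 h) = 30.125 − 14.745 = 15.380
ΔΔCt = 15.380 − 16.260 = -0.880
Fold change = 2^(−(-0.880)) = 2^0.880 = 1.8404

1.840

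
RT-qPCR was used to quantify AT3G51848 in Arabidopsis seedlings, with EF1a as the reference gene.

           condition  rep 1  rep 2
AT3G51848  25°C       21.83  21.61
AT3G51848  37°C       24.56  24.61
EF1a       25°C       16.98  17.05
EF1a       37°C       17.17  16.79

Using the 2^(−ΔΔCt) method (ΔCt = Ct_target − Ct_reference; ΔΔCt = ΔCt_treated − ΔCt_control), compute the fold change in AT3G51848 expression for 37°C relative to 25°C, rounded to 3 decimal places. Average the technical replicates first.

0.134

Mean Ct: AT3G51848 25°C 21.720; AT3G51848 37°C 24.585; EF1a 25°C 17.015; EF1a 37°C 16.980
ΔCt(25°C) = 21.720 − 17.015 = 4.705
ΔCt(37°C) = 24.585 − 16.980 = 7.605
ΔΔCt = 7.605 − 4.705 = 2.900
Fold change = 2^(−2.900) = 0.1340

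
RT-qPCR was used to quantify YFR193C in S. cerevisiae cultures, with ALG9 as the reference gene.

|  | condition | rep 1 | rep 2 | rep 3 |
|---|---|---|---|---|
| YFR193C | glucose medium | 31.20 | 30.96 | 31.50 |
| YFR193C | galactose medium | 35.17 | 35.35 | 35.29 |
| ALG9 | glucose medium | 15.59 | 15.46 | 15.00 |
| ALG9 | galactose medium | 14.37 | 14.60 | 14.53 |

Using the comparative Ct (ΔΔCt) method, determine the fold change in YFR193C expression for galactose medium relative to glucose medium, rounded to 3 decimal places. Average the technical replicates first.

0.033

Mean Ct: YFR193C glucose medium 31.220; YFR193C galactose medium 35.270; ALG9 glucose medium 15.350; ALG9 galactose medium 14.500
ΔCt(glucose medium) = 31.220 − 15.350 = 15.870
ΔCt(galactose medium) = 35.270 − 14.500 = 20.770
ΔΔCt = 20.770 − 15.870 = 4.900
Fold change = 2^(−4.900) = 0.0335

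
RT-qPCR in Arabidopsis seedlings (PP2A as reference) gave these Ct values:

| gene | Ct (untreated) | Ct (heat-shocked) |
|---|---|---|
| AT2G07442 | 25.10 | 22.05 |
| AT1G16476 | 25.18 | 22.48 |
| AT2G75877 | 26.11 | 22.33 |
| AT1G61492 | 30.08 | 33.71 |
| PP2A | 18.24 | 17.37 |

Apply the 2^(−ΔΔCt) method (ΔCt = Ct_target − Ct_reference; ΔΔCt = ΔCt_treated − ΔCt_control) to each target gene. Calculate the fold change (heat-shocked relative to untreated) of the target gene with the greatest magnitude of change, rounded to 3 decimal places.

AT2G07442: ΔΔCt = (22.05−17.37) − (25.10−18.24) = 4.68 − 6.86 = -2.18; fold change = 2^2.18 = 4.532
AT1G16476: ΔΔCt = (22.48−17.37) − (25.18−18.24) = 5.11 − 6.94 = -1.83; fold change = 2^1.83 = 3.555
AT2G75877: ΔΔCt = (22.33−17.37) − (26.11−18.24) = 4.96 − 7.87 = -2.91; fold change = 2^2.91 = 7.516
AT1G61492: ΔΔCt = (33.71−17.37) − (30.08−18.24) = 16.34 − 11.84 = 4.50; fold change = 2^-4.50 = 0.044
AT1G61492 has the largest |ΔΔCt| = 4.50.

0.044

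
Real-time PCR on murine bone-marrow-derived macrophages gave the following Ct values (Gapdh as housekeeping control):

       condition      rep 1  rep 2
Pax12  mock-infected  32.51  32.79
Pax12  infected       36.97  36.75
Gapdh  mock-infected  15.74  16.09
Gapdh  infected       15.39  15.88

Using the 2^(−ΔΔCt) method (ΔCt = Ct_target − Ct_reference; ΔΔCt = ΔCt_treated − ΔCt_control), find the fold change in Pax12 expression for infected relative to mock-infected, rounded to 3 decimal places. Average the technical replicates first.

Mean Ct: Pax12 mock-infected 32.650; Pax12 infected 36.860; Gapdh mock-infected 15.915; Gapdh infected 15.635
ΔCt(mock-infected) = 32.650 − 15.915 = 16.735
ΔCt(infected) = 36.860 − 15.635 = 21.225
ΔΔCt = 21.225 − 16.735 = 4.490
Fold change = 2^(−4.490) = 0.0445

0.045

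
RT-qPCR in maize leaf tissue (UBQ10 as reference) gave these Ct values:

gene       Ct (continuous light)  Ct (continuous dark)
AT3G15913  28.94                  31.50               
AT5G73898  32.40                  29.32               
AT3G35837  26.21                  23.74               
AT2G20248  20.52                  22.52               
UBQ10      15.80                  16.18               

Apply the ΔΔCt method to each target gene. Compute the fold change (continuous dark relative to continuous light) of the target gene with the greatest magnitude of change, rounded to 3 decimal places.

11.004

AT3G15913: ΔΔCt = (31.50−16.18) − (28.94−15.80) = 15.32 − 13.14 = 2.18; fold change = 2^-2.18 = 0.221
AT5G73898: ΔΔCt = (29.32−16.18) − (32.40−15.80) = 13.14 − 16.60 = -3.46; fold change = 2^3.46 = 11.004
AT3G35837: ΔΔCt = (23.74−16.18) − (26.21−15.80) = 7.56 − 10.41 = -2.85; fold change = 2^2.85 = 7.210
AT2G20248: ΔΔCt = (22.52−16.18) − (20.52−15.80) = 6.34 − 4.72 = 1.62; fold change = 2^-1.62 = 0.325
AT5G73898 has the largest |ΔΔCt| = 3.46.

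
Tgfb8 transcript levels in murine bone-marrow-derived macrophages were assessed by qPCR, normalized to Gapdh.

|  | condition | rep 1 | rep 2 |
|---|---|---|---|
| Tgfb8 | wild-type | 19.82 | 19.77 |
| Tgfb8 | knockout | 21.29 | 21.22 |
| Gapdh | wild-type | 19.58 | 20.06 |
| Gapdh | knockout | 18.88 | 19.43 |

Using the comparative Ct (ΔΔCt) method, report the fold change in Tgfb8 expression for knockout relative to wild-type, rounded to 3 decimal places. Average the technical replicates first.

0.229

Mean Ct: Tgfb8 wild-type 19.795; Tgfb8 knockout 21.255; Gapdh wild-type 19.820; Gapdh knockout 19.155
ΔCt(wild-type) = 19.795 − 19.820 = -0.025
ΔCt(knockout) = 21.255 − 19.155 = 2.100
ΔΔCt = 2.100 − (-0.025) = 2.125
Fold change = 2^(−2.125) = 0.2293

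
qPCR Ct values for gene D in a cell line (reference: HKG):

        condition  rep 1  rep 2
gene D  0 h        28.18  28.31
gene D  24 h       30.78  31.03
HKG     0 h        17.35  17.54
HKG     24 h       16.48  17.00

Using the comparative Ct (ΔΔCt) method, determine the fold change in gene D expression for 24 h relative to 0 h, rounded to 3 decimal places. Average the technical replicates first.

0.097

Mean Ct: gene D 0 h 28.245; gene D 24 h 30.905; HKG 0 h 17.445; HKG 24 h 16.740
ΔCt(0 h) = 28.245 − 17.445 = 10.800
ΔCt(24 h) = 30.905 − 16.740 = 14.165
ΔΔCt = 14.165 − 10.800 = 3.365
Fold change = 2^(−3.365) = 0.0971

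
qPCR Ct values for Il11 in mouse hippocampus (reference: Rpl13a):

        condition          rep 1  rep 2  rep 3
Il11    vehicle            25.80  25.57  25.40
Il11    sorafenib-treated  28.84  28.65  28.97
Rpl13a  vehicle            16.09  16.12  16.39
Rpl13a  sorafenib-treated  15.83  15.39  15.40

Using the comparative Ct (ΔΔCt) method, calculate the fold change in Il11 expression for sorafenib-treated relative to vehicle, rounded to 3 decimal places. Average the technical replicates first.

0.067

Mean Ct: Il11 vehicle 25.590; Il11 sorafenib-treated 28.820; Rpl13a vehicle 16.200; Rpl13a sorafenib-treated 15.540
ΔCt(vehicle) = 25.590 − 16.200 = 9.390
ΔCt(sorafenib-treated) = 28.820 − 15.540 = 13.280
ΔΔCt = 13.280 − 9.390 = 3.890
Fold change = 2^(−3.890) = 0.0675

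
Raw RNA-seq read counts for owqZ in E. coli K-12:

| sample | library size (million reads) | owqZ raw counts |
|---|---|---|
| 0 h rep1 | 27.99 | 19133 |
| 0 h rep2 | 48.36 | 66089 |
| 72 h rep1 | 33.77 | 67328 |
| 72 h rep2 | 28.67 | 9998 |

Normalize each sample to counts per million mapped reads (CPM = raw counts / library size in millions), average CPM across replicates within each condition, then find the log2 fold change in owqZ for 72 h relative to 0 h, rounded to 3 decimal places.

CPM(0 h rep1) = 19133 / 27.99 = 683.5656
CPM(0 h rep2) = 66089 / 48.36 = 1366.6046
CPM(72 h rep1) = 67328 / 33.77 = 1993.7222
CPM(72 h rep2) = 9998 / 28.67 = 348.7269
mean CPM(0 h) = 1025.0851; mean CPM(72 h) = 1171.2246
Fold change = 1171.2246 / 1025.0851 = 1.14256
log2(1.14256) = 0.1923

0.192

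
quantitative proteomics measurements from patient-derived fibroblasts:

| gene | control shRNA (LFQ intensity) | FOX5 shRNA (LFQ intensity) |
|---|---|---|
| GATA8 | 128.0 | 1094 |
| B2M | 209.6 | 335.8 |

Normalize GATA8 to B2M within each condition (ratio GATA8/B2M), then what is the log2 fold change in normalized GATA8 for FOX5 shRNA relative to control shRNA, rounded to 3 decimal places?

2.415

GATA8/B2M (control shRNA) = 128.0 / 209.6 = 0.61069
GATA8/B2M (FOX5 shRNA) = 1094 / 335.8 = 3.2579
Fold change = 3.2579 / 0.61069 = 5.3348
log2(5.3348) = 2.4154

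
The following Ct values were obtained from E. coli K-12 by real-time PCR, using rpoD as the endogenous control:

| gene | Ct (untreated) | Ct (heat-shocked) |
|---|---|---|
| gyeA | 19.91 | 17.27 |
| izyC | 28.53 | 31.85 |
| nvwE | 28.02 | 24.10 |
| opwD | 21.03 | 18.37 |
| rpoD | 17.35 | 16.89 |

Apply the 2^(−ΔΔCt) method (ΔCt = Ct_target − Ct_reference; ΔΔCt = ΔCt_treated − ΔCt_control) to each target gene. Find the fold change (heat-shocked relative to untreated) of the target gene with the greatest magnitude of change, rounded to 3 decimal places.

0.073

gyeA: ΔΔCt = (17.27−16.89) − (19.91−17.35) = 0.38 − 2.56 = -2.18; fold change = 2^2.18 = 4.532
izyC: ΔΔCt = (31.85−16.89) − (28.53−17.35) = 14.96 − 11.18 = 3.78; fold change = 2^-3.78 = 0.073
nvwE: ΔΔCt = (24.10−16.89) − (28.02−17.35) = 7.21 − 10.67 = -3.46; fold change = 2^3.46 = 11.004
opwD: ΔΔCt = (18.37−16.89) − (21.03−17.35) = 1.48 − 3.68 = -2.20; fold change = 2^2.20 = 4.595
izyC has the largest |ΔΔCt| = 3.78.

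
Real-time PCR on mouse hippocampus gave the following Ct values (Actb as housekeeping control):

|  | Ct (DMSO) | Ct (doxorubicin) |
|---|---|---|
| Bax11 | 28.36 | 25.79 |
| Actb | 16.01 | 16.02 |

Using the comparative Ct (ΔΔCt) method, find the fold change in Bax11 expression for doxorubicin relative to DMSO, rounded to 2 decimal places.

5.98

ΔCt(DMSO) = 28.360 − 16.010 = 12.350
ΔCt(doxorubicin) = 25.790 − 16.020 = 9.770
ΔΔCt = 9.770 − 12.350 = -2.580
Fold change = 2^(−(-2.580)) = 2^2.580 = 5.979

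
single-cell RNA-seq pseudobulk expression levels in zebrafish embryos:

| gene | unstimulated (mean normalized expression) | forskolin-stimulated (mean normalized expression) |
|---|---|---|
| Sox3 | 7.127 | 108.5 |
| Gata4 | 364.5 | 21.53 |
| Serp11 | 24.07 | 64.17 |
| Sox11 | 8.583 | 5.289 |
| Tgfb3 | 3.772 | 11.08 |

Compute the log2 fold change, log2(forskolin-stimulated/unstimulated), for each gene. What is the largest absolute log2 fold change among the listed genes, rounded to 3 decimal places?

4.081

log2(108.5/7.127) = 3.928  (Sox3)
log2(21.53/364.5) = -4.081  (Gata4)
log2(64.17/24.07) = 1.415  (Serp11)
log2(5.289/8.583) = -0.698  (Sox11)
log2(11.08/3.772) = 1.555  (Tgfb3)
The largest magnitude belongs to Gata4.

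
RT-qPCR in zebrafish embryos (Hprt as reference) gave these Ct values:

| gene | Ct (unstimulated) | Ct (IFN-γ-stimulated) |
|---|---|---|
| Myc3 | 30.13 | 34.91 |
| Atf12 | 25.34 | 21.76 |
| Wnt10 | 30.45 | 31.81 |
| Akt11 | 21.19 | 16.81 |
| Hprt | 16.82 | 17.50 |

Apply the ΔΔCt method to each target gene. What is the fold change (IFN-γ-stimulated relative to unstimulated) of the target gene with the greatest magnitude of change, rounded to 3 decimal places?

Myc3: ΔΔCt = (34.91−17.50) − (30.13−16.82) = 17.41 − 13.31 = 4.10; fold change = 2^-4.10 = 0.058
Atf12: ΔΔCt = (21.76−17.50) − (25.34−16.82) = 4.26 − 8.52 = -4.26; fold change = 2^4.26 = 19.160
Wnt10: ΔΔCt = (31.81−17.50) − (30.45−16.82) = 14.31 − 13.63 = 0.68; fold change = 2^-0.68 = 0.624
Akt11: ΔΔCt = (16.81−17.50) − (21.19−16.82) = -0.69 − 4.37 = -5.06; fold change = 2^5.06 = 33.359
Akt11 has the largest |ΔΔCt| = 5.06.

33.359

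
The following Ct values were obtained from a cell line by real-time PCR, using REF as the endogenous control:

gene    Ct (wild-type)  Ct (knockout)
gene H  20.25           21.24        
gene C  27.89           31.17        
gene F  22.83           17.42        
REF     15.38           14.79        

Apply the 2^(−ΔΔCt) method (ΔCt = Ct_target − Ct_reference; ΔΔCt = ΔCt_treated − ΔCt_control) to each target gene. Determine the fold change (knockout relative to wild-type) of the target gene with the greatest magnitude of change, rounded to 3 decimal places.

gene H: ΔΔCt = (21.24−14.79) − (20.25−15.38) = 6.45 − 4.87 = 1.58; fold change = 2^-1.58 = 0.334
gene C: ΔΔCt = (31.17−14.79) − (27.89−15.38) = 16.38 − 12.51 = 3.87; fold change = 2^-3.87 = 0.068
gene F: ΔΔCt = (17.42−14.79) − (22.83−15.38) = 2.63 − 7.45 = -4.82; fold change = 2^4.82 = 28.246
gene F has the largest |ΔΔCt| = 4.82.

28.246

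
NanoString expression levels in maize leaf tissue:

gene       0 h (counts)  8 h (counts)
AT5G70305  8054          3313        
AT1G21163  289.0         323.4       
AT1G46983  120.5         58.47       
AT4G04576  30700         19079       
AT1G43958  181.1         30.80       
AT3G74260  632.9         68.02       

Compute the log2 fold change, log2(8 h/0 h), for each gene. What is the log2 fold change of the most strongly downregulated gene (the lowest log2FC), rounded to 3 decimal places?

log2(3313/8054) = -1.282  (AT5G70305)
log2(323.4/289.0) = 0.162  (AT1G21163)
log2(58.47/120.5) = -1.043  (AT1G46983)
log2(19079/30700) = -0.686  (AT4G04576)
log2(30.80/181.1) = -2.556  (AT1G43958)
log2(68.02/632.9) = -3.218  (AT3G74260)
AT3G74260 is most strongly downregulated.

-3.218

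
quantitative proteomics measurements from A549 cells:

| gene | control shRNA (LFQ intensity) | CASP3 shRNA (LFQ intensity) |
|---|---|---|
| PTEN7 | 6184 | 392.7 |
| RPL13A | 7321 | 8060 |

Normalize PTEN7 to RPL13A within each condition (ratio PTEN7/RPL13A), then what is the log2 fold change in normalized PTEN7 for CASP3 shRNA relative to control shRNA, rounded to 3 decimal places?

-4.116

PTEN7/RPL13A (control shRNA) = 6184 / 7321 = 0.84469
PTEN7/RPL13A (CASP3 shRNA) = 392.7 / 8060 = 0.048722
Fold change = 0.048722 / 0.84469 = 0.0577
log2(0.0577) = -4.1158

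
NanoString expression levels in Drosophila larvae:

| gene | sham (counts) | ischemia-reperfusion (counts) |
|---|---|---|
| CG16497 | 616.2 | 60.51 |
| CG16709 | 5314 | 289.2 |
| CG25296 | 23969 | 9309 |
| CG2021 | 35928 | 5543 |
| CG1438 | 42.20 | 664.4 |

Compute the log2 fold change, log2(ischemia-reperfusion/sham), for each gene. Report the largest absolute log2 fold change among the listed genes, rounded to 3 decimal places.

4.200

log2(60.51/616.2) = -3.348  (CG16497)
log2(289.2/5314) = -4.200  (CG16709)
log2(9309/23969) = -1.364  (CG25296)
log2(5543/35928) = -2.696  (CG2021)
log2(664.4/42.20) = 3.977  (CG1438)
The largest magnitude belongs to CG16709.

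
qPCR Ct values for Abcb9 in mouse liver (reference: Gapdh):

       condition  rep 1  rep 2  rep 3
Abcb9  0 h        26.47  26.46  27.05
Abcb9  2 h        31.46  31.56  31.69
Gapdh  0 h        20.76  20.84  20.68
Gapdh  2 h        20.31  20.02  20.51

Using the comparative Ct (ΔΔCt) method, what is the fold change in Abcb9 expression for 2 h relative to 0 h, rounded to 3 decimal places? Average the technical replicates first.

Mean Ct: Abcb9 0 h 26.660; Abcb9 2 h 31.570; Gapdh 0 h 20.760; Gapdh 2 h 20.280
ΔCt(0 h) = 26.660 − 20.760 = 5.900
ΔCt(2 h) = 31.570 − 20.280 = 11.290
ΔΔCt = 11.290 − 5.900 = 5.390
Fold change = 2^(−5.390) = 0.0238

0.024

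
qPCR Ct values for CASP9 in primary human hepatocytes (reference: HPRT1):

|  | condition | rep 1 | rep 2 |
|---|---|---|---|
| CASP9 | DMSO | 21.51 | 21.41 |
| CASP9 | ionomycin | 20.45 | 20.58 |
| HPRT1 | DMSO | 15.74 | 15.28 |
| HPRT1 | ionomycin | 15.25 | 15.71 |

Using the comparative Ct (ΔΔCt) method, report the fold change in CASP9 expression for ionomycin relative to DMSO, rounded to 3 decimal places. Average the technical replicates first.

Mean Ct: CASP9 DMSO 21.460; CASP9 ionomycin 20.515; HPRT1 DMSO 15.510; HPRT1 ionomycin 15.480
ΔCt(DMSO) = 21.460 − 15.510 = 5.950
ΔCt(ionomycin) = 20.515 − 15.480 = 5.035
ΔΔCt = 5.035 − 5.950 = -0.915
Fold change = 2^(−(-0.915)) = 2^0.915 = 1.8856

1.886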